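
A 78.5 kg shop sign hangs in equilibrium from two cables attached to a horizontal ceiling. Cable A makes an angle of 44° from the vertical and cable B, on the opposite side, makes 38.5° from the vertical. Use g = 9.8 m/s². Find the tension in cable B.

T_B ≈ 539 N

Angles from the horizontal: cable A is 90° − 44° = 46°, cable B is 90° − 38.5° = 51.5°.
Weight W = 78.5 × 9.8 = 769.3 N acts straight down.
Horizontal: T_A cos 46° = T_B cos 51.5°  →  T_A = 0.8961 T_B.
Vertical: T_A sin 46° + T_B sin 51.5° = 769.3.
Substituting the horizontal relation into the vertical equation gives 1.427 T_B = 769.3, so T_B = 539 N.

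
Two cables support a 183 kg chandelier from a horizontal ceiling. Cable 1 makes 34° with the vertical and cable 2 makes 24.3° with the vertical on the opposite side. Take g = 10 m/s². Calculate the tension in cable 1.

T_1 ≈ 885 N

Angles from the horizontal: cable 1 is 90° − 34° = 56°, cable 2 is 90° − 24.3° = 65.7°.
Weight W = 183 × 10 = 1830 N acts straight down.
Horizontal: T_1 cos 56° = T_2 cos 65.7°  →  T_2 = 1.359 T_1.
Vertical: T_1 sin 56° + T_2 sin 65.7° = 1830.
Substituting the horizontal relation into the vertical equation gives 2.068 T_1 = 1830, so T_1 = 885.1 N.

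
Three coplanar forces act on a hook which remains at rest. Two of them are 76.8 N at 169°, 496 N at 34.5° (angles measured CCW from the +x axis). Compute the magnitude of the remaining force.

Sum the known components: ΣF_x = 333.4 N, ΣF_y = 295.6 N.
For equilibrium the remaining force must supply (−ΣF_x, −ΣF_y) = (-333.4, -295.6) N.
Magnitude = √((-333.4)² + (-295.6)²) = 445.6 N; direction = atan2(-295.6, -333.4) = 221.6°.

F ≈ 446 N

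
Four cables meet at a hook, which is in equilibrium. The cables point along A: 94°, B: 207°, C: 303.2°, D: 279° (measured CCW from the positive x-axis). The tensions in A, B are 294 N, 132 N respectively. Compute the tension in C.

Resolve: ΣF_x = 294 cos 94° + 132 cos 207° + T_C cos 303.2° + T_D cos 279° = 0.
        ΣF_y = 294 sin 94° + 132 sin 207° + T_C sin 303.2° + T_D sin 279° = 0.
The known terms sum to (-138.1, 233.4) N, so 0.5476 T_C + 0.1564 T_D = 138.1 and -0.8368 T_C − 0.9877 T_D = -233.4.
Solving simultaneously: T_C = 243.7 N, T_D = 29.77 N.

T_C ≈ 244 N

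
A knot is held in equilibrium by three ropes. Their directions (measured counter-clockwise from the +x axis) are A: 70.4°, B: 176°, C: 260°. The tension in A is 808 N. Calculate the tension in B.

T_B ≈ 135 N

Resolve: ΣF_x = 808 cos 70.4° + T_B cos 176° + T_C cos 260° = 0.
        ΣF_y = 808 sin 70.4° + T_B sin 176° + T_C sin 260° = 0.
The known terms sum to (271, 761.2) N, so -0.9976 T_B − 0.1736 T_C = -271 and 0.0698 T_B − 0.9848 T_C = -761.2.
Solving simultaneously: T_B = 135.5 N, T_C = 782.5 N.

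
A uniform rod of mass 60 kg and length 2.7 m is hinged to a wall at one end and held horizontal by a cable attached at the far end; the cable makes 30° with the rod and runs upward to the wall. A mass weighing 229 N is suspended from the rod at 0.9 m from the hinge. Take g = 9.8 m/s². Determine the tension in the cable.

T ≈ 741 N

Take torques about the hinge: T sin 30° · 2.7 = 60×9.8×1.35 + 229×0.9 = 999.9 N·m.
So T = 999.9 / (0.5000 × 2.7) = 740.67 N.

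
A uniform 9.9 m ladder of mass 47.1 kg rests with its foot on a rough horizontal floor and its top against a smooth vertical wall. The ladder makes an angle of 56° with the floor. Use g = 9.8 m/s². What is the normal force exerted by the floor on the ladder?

N_floor ≈ 462 N

ΣF_y = 0: N_floor = 47.1×9.8 = 461.58 N.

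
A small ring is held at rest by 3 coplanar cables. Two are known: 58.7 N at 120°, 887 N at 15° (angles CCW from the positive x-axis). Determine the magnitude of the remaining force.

F ≈ 874 N

Sum the known components: ΣF_x = 827.4 N, ΣF_y = 280.4 N.
For equilibrium the remaining force must supply (−ΣF_x, −ΣF_y) = (-827.4, -280.4) N.
Magnitude = √((-827.4)² + (-280.4)²) = 873.6 N; direction = atan2(-280.4, -827.4) = 198.7°.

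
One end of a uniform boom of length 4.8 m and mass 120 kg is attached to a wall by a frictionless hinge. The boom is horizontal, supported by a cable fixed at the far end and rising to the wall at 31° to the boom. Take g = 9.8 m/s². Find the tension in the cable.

Take torques about the hinge: T sin 31° · 4.8 = 120×9.8×2.4 = 2822.4 N·m.
So T = 2822.4 / (0.5150 × 4.8) = 1141.7 N.

T ≈ 1140 N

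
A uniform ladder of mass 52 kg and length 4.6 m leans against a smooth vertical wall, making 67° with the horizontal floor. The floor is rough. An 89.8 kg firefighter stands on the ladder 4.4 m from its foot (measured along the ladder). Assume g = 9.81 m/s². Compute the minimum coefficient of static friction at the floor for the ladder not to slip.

ΣF_y = 0: N_floor = 52×9.81 + 89.8×9.81 = 1391.1 N.
Torques about the foot: N_wall · 4.6 sin 67° = 52×9.81×2.3 cos 67° + 89.8×9.81×4.4 cos 67° → N_wall = 465.94 N.
ΣF_x = 0: f_floor = N_wall = 465.94 N.
μ_min = f_floor / N_floor = 465.94 / 1391.1 = 0.335.

μ_min ≈ 0.335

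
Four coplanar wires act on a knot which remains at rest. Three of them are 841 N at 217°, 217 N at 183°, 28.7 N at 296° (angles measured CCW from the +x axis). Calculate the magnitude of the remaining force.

Sum the known components: ΣF_x = -875.8 N, ΣF_y = -543.3 N.
For equilibrium the remaining force must supply (−ΣF_x, −ΣF_y) = (875.8, 543.3) N.
Magnitude = √((875.8)² + (543.3)²) = 1031 N; direction = atan2(543.3, 875.8) = 31.8°.

F ≈ 1030 N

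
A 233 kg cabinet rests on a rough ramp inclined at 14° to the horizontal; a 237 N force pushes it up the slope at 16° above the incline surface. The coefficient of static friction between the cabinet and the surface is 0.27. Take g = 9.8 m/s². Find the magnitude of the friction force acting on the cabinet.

f ≈ 325 N

Axes along / perpendicular to the incline. W sin 14° = 552.4 N down-slope; W cos 14° = 2216 N into the surface.
Perpendicular: N = W cos 14° − P sin 16° = 2216 − 65.33 = 2150 N.
Along incline: P cos 16° + f = W sin 14° (friction acts up-slope) → f = 552.4 − 227.8 = 324.6 N.
|f| = 324.6 N ≤ μN = 580.6 N, so the cabinet is indeed static.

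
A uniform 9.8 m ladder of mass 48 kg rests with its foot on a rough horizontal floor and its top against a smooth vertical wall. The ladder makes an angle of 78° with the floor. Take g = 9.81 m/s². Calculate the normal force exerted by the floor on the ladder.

N_floor ≈ 471 N

ΣF_y = 0: N_floor = 48×9.81 = 470.88 N.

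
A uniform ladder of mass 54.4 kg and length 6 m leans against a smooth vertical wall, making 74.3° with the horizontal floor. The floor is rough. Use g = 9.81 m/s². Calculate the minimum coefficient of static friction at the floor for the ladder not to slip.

ΣF_y = 0: N_floor = 54.4×9.81 = 533.66 N.
Torques about the foot: N_wall · 6 sin 74.3° = 54.4×9.81×3 cos 74.3° → N_wall = 75.003 N.
ΣF_x = 0: f_floor = N_wall = 75.003 N.
μ_min = f_floor / N_floor = 75.003 / 533.66 = 0.1405.

μ_min ≈ 0.141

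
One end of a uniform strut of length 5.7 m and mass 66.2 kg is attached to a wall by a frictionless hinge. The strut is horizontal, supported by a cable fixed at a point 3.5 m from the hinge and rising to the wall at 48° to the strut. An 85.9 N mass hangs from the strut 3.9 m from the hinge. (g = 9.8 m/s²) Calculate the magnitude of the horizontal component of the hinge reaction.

Take torques about the hinge: T sin 48° · 3.5 = 66.2×9.8×2.85 + 85.9×3.9 = 2184 N·m.
So T = 2184 / (0.7431 × 3.5) = 839.67 N.
ΣF_x = 0: H_x = T cos 48° = 561.85 N.

H_x ≈ 562 N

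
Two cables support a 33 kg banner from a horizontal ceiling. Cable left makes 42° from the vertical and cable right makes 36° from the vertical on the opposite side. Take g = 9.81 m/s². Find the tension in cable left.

T_left ≈ 195 N

Angles from the horizontal: cable left is 90° − 42° = 48°, cable right is 90° − 36° = 54°.
Weight W = 33 × 9.81 = 323.7 N acts straight down.
Horizontal: T_left cos 48° = T_right cos 54°  →  T_right = 1.138 T_left.
Vertical: T_left sin 48° + T_right sin 54° = 323.7.
Substituting the horizontal relation into the vertical equation gives 1.664 T_left = 323.7, so T_left = 194.5 N.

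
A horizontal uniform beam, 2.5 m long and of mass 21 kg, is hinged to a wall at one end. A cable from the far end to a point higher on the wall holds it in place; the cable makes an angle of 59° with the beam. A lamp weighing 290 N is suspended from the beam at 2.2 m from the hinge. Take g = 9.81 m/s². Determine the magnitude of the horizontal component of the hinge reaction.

Take torques about the hinge: T sin 59° · 2.5 = 21×9.81×1.25 + 290×2.2 = 895.51 N·m.
So T = 895.51 / (0.8572 × 2.5) = 417.89 N.
ΣF_x = 0: H_x = T cos 59° = 215.23 N.

H_x ≈ 215 N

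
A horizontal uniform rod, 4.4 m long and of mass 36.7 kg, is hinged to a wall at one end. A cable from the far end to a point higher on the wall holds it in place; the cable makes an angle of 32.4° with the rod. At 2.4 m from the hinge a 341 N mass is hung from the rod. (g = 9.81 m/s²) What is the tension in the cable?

Take torques about the hinge: T sin 32.4° · 4.4 = 36.7×9.81×2.2 + 341×2.4 = 1610.5 N·m.
So T = 1610.5 / (0.5358 × 4.4) = 683.08 N.

T ≈ 683 N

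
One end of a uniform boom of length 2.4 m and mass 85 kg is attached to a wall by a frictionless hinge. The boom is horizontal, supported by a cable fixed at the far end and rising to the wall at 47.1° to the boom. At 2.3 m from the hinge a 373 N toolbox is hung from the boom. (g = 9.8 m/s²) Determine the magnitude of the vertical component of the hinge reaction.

|H_y| ≈ 432 N

Take torques about the hinge: T sin 47.1° · 2.4 = 85×9.8×1.2 + 373×2.3 = 1857.5 N·m.
So T = 1857.5 / (0.7325 × 2.4) = 1056.5 N.
ΣF_y = 0: H_y = (85×9.8 + 373) − T sin 47.1° = 1206 − 773.96 = 432.04 N.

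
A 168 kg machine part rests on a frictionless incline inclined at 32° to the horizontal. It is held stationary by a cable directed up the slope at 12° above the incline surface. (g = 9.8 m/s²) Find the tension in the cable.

Take axes along and perpendicular to the incline. Weight components: W sin 32° = 872.5 N down-slope, W cos 32° = 1396 N into the surface.
Along incline: T cos 12° = W sin 32° → T = 892 N.
Perpendicular: N = W cos 32° − T sin 12° = 1211 N.

T ≈ 892 N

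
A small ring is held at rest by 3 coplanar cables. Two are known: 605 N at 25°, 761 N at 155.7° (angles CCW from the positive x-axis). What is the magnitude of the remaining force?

F ≈ 587 N

Sum the known components: ΣF_x = -145.3 N, ΣF_y = 568.8 N.
For equilibrium the remaining force must supply (−ΣF_x, −ΣF_y) = (145.3, -568.8) N.
Magnitude = √((145.3)² + (-568.8)²) = 587.1 N; direction = atan2(-568.8, 145.3) = 284.3°.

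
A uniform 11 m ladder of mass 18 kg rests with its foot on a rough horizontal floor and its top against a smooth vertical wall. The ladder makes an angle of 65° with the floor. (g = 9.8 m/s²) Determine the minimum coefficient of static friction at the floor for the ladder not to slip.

μ_min ≈ 0.233

ΣF_y = 0: N_floor = 18×9.8 = 176.4 N.
Torques about the foot: N_wall · 11 sin 65° = 18×9.8×5.5 cos 65° → N_wall = 41.128 N.
ΣF_x = 0: f_floor = N_wall = 41.128 N.
μ_min = f_floor / N_floor = 41.128 / 176.4 = 0.2332.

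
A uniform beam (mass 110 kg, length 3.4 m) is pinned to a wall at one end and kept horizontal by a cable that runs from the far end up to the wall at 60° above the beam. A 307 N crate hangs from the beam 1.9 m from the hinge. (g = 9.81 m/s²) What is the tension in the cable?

T ≈ 821 N

Take torques about the hinge: T sin 60° · 3.4 = 110×9.81×1.7 + 307×1.9 = 2417.8 N·m.
So T = 2417.8 / (0.8660 × 3.4) = 821.12 N.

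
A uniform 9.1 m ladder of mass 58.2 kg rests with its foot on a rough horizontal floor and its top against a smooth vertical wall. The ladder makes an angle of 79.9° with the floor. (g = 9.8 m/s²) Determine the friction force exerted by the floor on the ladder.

f ≈ 50.8 N

Torques about the foot: N_wall · 9.1 sin 79.9° = 58.2×9.8×4.55 cos 79.9° → N_wall = 50.798 N.
ΣF_x = 0: f_floor = N_wall = 50.798 N.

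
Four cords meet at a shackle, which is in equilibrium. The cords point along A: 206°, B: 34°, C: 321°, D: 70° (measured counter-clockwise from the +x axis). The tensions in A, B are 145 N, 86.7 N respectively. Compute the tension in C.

Resolve: ΣF_x = 145 cos 206° + 86.7 cos 34° + T_C cos 321° + T_D cos 70° = 0.
        ΣF_y = 145 sin 206° + 86.7 sin 34° + T_C sin 321° + T_D sin 70° = 0.
The known terms sum to (-58.45, -15.08) N, so 0.7771 T_C + 0.3420 T_D = 58.45 and -0.6293 T_C + 0.9397 T_D = 15.08.
Solving simultaneously: T_C = 52.63 N, T_D = 51.30 N.

T_C ≈ 52.6 N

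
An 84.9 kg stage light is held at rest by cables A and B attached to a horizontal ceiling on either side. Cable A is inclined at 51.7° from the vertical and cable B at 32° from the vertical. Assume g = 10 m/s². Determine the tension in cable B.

T_B ≈ 670 N

Angles from the horizontal: cable A is 90° − 51.7° = 38.3°, cable B is 90° − 32° = 58°.
Weight W = 84.9 × 10 = 849 N acts straight down.
Horizontal: T_A cos 38.3° = T_B cos 58°  →  T_A = 0.6752 T_B.
Vertical: T_A sin 38.3° + T_B sin 58° = 849.
Substituting the horizontal relation into the vertical equation gives 1.267 T_B = 849, so T_B = 670.3 N.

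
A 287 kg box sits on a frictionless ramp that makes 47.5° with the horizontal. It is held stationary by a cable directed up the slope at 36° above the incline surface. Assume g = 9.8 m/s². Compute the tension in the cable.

T ≈ 2560 N

Take axes along and perpendicular to the incline. Weight components: W sin 47.5° = 2074 N down-slope, W cos 47.5° = 1900 N into the surface.
Along incline: T cos 36° = W sin 47.5° → T = 2563 N.
Perpendicular: N = W cos 47.5° − T sin 36° = 393.6 N.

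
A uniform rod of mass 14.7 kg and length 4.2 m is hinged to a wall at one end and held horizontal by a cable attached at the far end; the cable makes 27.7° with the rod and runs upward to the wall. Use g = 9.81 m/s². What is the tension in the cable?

Take torques about the hinge: T sin 27.7° · 4.2 = 14.7×9.81×2.1 = 302.83 N·m.
So T = 302.83 / (0.4648 × 4.2) = 155.11 N.

T ≈ 155 N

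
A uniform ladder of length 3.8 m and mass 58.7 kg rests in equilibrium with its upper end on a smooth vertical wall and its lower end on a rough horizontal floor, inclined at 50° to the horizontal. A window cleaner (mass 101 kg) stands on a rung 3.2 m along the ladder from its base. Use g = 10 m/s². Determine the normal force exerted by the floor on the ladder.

N_floor ≈ 1600 N

ΣF_y = 0: N_floor = 58.7×10 + 101×10 = 1597 N.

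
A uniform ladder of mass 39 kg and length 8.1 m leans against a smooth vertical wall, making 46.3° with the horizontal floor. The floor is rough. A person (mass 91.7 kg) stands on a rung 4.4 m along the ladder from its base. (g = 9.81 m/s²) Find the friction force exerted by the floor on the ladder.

Torques about the foot: N_wall · 8.1 sin 46.3° = 39×9.81×4.05 cos 46.3° + 91.7×9.81×4.4 cos 46.3° → N_wall = 649.78 N.
ΣF_x = 0: f_floor = N_wall = 649.78 N.

f ≈ 650 N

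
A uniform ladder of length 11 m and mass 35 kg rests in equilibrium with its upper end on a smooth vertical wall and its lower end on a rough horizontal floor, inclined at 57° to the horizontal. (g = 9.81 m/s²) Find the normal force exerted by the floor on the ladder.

N_floor ≈ 343 N

ΣF_y = 0: N_floor = 35×9.81 = 343.35 N.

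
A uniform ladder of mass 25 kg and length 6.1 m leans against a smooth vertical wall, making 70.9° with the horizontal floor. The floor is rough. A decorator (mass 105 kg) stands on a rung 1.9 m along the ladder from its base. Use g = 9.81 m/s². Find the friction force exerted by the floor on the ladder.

Torques about the foot: N_wall · 6.1 sin 70.9° = 25×9.81×3.05 cos 70.9° + 105×9.81×1.9 cos 70.9° → N_wall = 153.56 N.
ΣF_x = 0: f_floor = N_wall = 153.56 N.

f ≈ 154 N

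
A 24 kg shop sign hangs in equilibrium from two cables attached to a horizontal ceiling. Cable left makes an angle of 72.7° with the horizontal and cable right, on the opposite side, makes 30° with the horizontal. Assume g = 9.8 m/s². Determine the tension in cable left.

T_left ≈ 209 N

Weight W = 24 × 9.8 = 235.2 N acts straight down.
Horizontal: T_left cos 72.7° = T_right cos 30°  →  T_right = 0.3434 T_left.
Vertical: T_left sin 72.7° + T_right sin 30° = 235.2.
Substituting the horizontal relation into the vertical equation gives 1.126 T_left = 235.2, so T_left = 208.8 N.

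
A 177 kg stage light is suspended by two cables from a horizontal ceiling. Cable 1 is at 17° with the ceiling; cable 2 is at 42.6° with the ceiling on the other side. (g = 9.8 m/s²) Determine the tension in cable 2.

Weight W = 177 × 9.8 = 1735 N acts straight down.
Horizontal: T_1 cos 17° = T_2 cos 42.6°  →  T_1 = 0.7697 T_2.
Vertical: T_1 sin 17° + T_2 sin 42.6° = 1735.
Substituting the horizontal relation into the vertical equation gives 0.9019 T_2 = 1735, so T_2 = 1923 N.

T_2 ≈ 1920 N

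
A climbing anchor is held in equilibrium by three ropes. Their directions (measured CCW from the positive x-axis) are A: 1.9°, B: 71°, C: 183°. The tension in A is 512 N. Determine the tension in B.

Resolve: ΣF_x = 512 cos 1.9° + T_B cos 71° + T_C cos 183° = 0.
        ΣF_y = 512 sin 1.9° + T_B sin 71° + T_C sin 183° = 0.
The known terms sum to (511.7, 16.98) N, so 0.3256 T_B − 0.9986 T_C = -511.7 and 0.9455 T_B − 0.0523 T_C = -16.98.
Solving simultaneously: T_B = 10.60 N, T_C = 515.9 N.

T_B ≈ 10.6 N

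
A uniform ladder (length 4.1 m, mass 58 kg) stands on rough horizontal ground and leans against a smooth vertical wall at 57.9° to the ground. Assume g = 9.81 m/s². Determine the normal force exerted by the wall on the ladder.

Torques about the foot: N_wall · 4.1 sin 57.9° = 58×9.81×2.05 cos 57.9° → N_wall = 178.46 N.

N_wall ≈ 178 N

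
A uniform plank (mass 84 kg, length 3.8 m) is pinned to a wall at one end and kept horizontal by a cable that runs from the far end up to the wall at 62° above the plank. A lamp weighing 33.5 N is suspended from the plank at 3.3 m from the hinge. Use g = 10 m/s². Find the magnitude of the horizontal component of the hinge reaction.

Take torques about the hinge: T sin 62° · 3.8 = 84×10×1.9 + 33.5×3.3 = 1706.5 N·m.
So T = 1706.5 / (0.8829 × 3.8) = 508.63 N.
ΣF_x = 0: H_x = T cos 62° = 238.79 N.

H_x ≈ 239 N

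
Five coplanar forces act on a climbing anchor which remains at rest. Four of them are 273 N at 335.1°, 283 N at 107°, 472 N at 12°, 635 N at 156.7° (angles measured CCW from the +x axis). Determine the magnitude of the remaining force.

F ≈ 507 N

Sum the known components: ΣF_x = 43.35 N, ΣF_y = 505 N.
For equilibrium the remaining force must supply (−ΣF_x, −ΣF_y) = (-43.35, -505) N.
Magnitude = √((-43.35)² + (-505)²) = 506.9 N; direction = atan2(-505, -43.35) = 265.1°.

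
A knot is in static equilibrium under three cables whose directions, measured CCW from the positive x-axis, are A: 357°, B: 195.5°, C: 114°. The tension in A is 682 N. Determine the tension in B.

Resolve: ΣF_x = 682 cos 357° + T_B cos 195.5° + T_C cos 114° = 0.
        ΣF_y = 682 sin 357° + T_B sin 195.5° + T_C sin 114° = 0.
The known terms sum to (681.1, -35.69) N, so -0.9636 T_B − 0.4067 T_C = -681.1 and -0.2672 T_B + 0.9135 T_C = 35.69.
Solving simultaneously: T_B = 614.4 N, T_C = 218.8 N.

T_B ≈ 614 N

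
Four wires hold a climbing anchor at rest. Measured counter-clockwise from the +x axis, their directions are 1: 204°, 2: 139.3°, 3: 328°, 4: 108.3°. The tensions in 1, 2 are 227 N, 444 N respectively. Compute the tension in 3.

T_3 ≈ 712 N

Resolve: ΣF_x = 227 cos 204° + 444 cos 139.3° + T_3 cos 328° + T_4 cos 108.3° = 0.
        ΣF_y = 227 sin 204° + 444 sin 139.3° + T_3 sin 328° + T_4 sin 108.3° = 0.
The known terms sum to (-544, 197.2) N, so 0.8480 T_3 − 0.3140 T_4 = 544 and -0.5299 T_3 + 0.9494 T_4 = -197.2.
Solving simultaneously: T_3 = 711.6 N, T_4 = 189.5 N.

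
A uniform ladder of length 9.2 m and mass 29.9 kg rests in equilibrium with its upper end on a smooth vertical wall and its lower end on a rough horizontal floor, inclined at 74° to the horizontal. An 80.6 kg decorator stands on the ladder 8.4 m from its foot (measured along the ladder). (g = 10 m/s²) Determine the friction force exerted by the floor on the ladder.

Torques about the foot: N_wall · 9.2 sin 74° = 29.9×10×4.6 cos 74° + 80.6×10×8.4 cos 74° → N_wall = 253.89 N.
ΣF_x = 0: f_floor = N_wall = 253.89 N.

f ≈ 254 N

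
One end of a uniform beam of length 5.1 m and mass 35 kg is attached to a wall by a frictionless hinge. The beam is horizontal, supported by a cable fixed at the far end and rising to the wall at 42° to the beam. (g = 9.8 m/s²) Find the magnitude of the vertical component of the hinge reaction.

Take torques about the hinge: T sin 42° · 5.1 = 35×9.8×2.55 = 874.65 N·m.
So T = 874.65 / (0.6691 × 5.1) = 256.3 N.
ΣF_y = 0: H_y = (35×9.8) − T sin 42° = 343 − 171.5 = 171.5 N.

|H_y| ≈ 171 N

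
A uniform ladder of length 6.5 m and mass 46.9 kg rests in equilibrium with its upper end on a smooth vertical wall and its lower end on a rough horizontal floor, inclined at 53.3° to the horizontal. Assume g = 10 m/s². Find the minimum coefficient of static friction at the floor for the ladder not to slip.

μ_min ≈ 0.373

ΣF_y = 0: N_floor = 46.9×10 = 469 N.
Torques about the foot: N_wall · 6.5 sin 53.3° = 46.9×10×3.25 cos 53.3° → N_wall = 174.79 N.
ΣF_x = 0: f_floor = N_wall = 174.79 N.
μ_min = f_floor / N_floor = 174.79 / 469 = 0.3727.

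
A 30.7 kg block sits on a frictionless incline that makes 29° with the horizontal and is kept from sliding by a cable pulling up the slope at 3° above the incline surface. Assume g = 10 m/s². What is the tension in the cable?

Take axes along and perpendicular to the incline. Weight components: W sin 29° = 148.8 N down-slope, W cos 29° = 268.5 N into the surface.
Along incline: T cos 3° = W sin 29° → T = 149 N.
Perpendicular: N = W cos 29° − T sin 3° = 260.7 N.

T ≈ 149 N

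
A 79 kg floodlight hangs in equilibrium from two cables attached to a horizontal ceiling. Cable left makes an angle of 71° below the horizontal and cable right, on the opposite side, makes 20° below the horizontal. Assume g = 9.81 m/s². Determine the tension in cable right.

T_right ≈ 252 N

Weight W = 79 × 9.81 = 775 N acts straight down.
Horizontal: T_left cos 71° = T_right cos 20°  →  T_left = 2.886 T_right.
Vertical: T_left sin 71° + T_right sin 20° = 775.
Substituting the horizontal relation into the vertical equation gives 3.071 T_right = 775, so T_right = 252.4 N.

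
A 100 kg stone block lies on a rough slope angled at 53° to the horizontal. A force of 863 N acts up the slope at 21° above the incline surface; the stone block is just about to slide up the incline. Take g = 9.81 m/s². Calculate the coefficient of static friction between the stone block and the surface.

On the verge of sliding up the incline, friction is at its maximum μN and acts down the slope.
Perpendicular to incline: N = W cos 53° − P sin 21° = 590.4 − 309.3 = 281.1 N.
Along incline: P cos 21° − μN = W sin 53° → μ = −(W sin 53° − P cos 21°) / N = 0.07904.

μ ≈ 0.0790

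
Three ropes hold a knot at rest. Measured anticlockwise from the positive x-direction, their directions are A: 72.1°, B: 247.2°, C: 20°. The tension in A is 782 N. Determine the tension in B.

T_B ≈ 841 N

Resolve: ΣF_x = 782 cos 72.1° + T_B cos 247.2° + T_C cos 20° = 0.
        ΣF_y = 782 sin 72.1° + T_B sin 247.2° + T_C sin 20° = 0.
The known terms sum to (240.4, 744.1) N, so -0.3875 T_B + 0.9397 T_C = -240.4 and -0.9219 T_B + 0.3420 T_C = -744.1.
Solving simultaneously: T_B = 841 N, T_C = 91.04 N.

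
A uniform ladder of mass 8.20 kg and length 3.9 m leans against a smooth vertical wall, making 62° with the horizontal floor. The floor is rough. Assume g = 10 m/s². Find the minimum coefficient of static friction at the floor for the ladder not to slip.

ΣF_y = 0: N_floor = 8.20×10 = 82 N.
Torques about the foot: N_wall · 3.9 sin 62° = 8.20×10×1.95 cos 62° → N_wall = 21.8 N.
ΣF_x = 0: f_floor = N_wall = 21.8 N.
μ_min = f_floor / N_floor = 21.8 / 82 = 0.2659.

μ_min ≈ 0.266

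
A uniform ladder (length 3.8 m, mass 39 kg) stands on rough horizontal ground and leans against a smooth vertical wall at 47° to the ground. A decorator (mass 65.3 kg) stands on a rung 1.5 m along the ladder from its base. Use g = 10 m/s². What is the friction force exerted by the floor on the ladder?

Torques about the foot: N_wall · 3.8 sin 47° = 39×10×1.9 cos 47° + 65.3×10×1.5 cos 47° → N_wall = 422.21 N.
ΣF_x = 0: f_floor = N_wall = 422.21 N.

f ≈ 422 N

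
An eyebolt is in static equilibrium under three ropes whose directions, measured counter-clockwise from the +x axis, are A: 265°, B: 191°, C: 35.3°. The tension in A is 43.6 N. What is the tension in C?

T_C ≈ 102 N

Resolve: ΣF_x = 43.6 cos 265° + T_B cos 191° + T_C cos 35.3° = 0.
        ΣF_y = 43.6 sin 265° + T_B sin 191° + T_C sin 35.3° = 0.
The known terms sum to (-3.8, -43.43) N, so -0.9816 T_B + 0.8161 T_C = 3.8 and -0.1908 T_B + 0.5779 T_C = 43.43.
Solving simultaneously: T_B = 80.80 N, T_C = 101.8 N.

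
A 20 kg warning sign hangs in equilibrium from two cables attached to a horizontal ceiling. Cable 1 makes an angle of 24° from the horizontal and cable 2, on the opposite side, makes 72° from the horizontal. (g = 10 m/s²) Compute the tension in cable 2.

Weight W = 20 × 10 = 200 N acts straight down.
Horizontal: T_1 cos 24° = T_2 cos 72°  →  T_1 = 0.3383 T_2.
Vertical: T_1 sin 24° + T_2 sin 72° = 200.
Substituting the horizontal relation into the vertical equation gives 1.089 T_2 = 200, so T_2 = 183.7 N.

T_2 ≈ 184 N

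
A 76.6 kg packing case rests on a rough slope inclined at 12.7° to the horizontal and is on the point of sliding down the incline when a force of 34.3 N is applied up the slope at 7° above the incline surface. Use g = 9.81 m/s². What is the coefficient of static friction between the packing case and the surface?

μ ≈ 0.180

On the verge of sliding down the incline, friction is at its maximum μN and acts up the slope.
Perpendicular to incline: N = W cos 12.7° − P sin 7° = 733.1 − 4.18 = 728.9 N.
Along incline: P cos 7° + μN = W sin 12.7° → μ = (W sin 12.7° − P cos 7°) / N = 0.1799.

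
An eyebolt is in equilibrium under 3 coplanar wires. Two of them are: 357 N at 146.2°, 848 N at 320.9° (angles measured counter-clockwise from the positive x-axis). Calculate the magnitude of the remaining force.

Sum the known components: ΣF_x = 361.4 N, ΣF_y = -336.2 N.
For equilibrium the remaining force must supply (−ΣF_x, −ΣF_y) = (-361.4, 336.2) N.
Magnitude = √((-361.4)² + (336.2)²) = 493.6 N; direction = atan2(336.2, -361.4) = 137.1°.

F ≈ 494 N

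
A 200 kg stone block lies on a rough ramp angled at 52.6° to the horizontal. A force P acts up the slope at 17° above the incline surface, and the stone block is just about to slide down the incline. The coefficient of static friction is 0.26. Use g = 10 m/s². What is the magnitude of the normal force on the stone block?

On the verge of sliding down the incline, friction equals μN and acts up the slope.
Perpendicular: N + P sin 17° = W cos 52.6° = 1215 N.
Along incline: P cos 17° + μN = W sin 52.6° with W sin 52.6° = 1589 N.
Solving the pair for P and N: P = 1446 N, N = 791.9 N (and f = μN = 205.9 N).

N ≈ 792 N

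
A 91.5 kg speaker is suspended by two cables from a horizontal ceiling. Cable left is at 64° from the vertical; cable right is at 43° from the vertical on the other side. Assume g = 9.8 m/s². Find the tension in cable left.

Angles from the horizontal: cable left is 90° − 64° = 26°, cable right is 90° − 43° = 47°.
Weight W = 91.5 × 9.8 = 896.7 N acts straight down.
Horizontal: T_left cos 26° = T_right cos 47°  →  T_right = 1.318 T_left.
Vertical: T_left sin 26° + T_right sin 47° = 896.7.
Substituting the horizontal relation into the vertical equation gives 1.402 T_left = 896.7, so T_left = 639.5 N.

T_left ≈ 639 N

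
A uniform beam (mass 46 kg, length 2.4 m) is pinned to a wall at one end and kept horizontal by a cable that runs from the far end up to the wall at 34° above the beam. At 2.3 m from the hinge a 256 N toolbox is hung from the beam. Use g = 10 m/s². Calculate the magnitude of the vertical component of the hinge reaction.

Take torques about the hinge: T sin 34° · 2.4 = 46×10×1.2 + 256×2.3 = 1140.8 N·m.
So T = 1140.8 / (0.5592 × 2.4) = 850.03 N.
ΣF_y = 0: H_y = (46×10 + 256) − T sin 34° = 716 − 475.33 = 240.67 N.

|H_y| ≈ 241 N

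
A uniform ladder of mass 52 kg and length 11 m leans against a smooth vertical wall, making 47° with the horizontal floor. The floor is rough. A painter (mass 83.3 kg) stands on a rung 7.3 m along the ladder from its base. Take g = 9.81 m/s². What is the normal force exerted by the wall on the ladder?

N_wall ≈ 744 N

Torques about the foot: N_wall · 11 sin 47° = 52×9.81×5.5 cos 47° + 83.3×9.81×7.3 cos 47° → N_wall = 743.56 N.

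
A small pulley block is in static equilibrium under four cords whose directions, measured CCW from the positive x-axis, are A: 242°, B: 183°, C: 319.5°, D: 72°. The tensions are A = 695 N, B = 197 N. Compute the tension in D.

T_D ≈ 881 N

Resolve: ΣF_x = 695 cos 242° + 197 cos 183° + T_C cos 319.5° + T_D cos 72° = 0.
        ΣF_y = 695 sin 242° + 197 sin 183° + T_C sin 319.5° + T_D sin 72° = 0.
The known terms sum to (-523, -624) N, so 0.7604 T_C + 0.3090 T_D = 523 and -0.6494 T_C + 0.9511 T_D = 624.
Solving simultaneously: T_C = 329.7 N, T_D = 881.2 N.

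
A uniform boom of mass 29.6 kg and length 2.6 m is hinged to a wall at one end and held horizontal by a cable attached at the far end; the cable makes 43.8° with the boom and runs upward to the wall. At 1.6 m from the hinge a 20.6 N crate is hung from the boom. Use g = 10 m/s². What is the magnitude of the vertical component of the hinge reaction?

Take torques about the hinge: T sin 43.8° · 2.6 = 29.6×10×1.3 + 20.6×1.6 = 417.76 N·m.
So T = 417.76 / (0.6921 × 2.6) = 232.14 N.
ΣF_y = 0: H_y = (29.6×10 + 20.6) − T sin 43.8° = 316.6 − 160.68 = 155.92 N.

|H_y| ≈ 156 N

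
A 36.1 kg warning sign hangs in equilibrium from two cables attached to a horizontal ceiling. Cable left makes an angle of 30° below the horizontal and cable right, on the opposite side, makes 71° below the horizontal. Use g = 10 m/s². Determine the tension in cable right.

Weight W = 36.1 × 10 = 361 N acts straight down.
Horizontal: T_left cos 30° = T_right cos 71°  →  T_left = 0.3759 T_right.
Vertical: T_left sin 30° + T_right sin 71° = 361.
Substituting the horizontal relation into the vertical equation gives 1.133 T_right = 361, so T_right = 318.5 N.

T_right ≈ 318 N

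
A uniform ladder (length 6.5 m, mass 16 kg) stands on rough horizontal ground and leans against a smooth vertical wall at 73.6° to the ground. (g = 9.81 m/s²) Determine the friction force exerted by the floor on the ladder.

Torques about the foot: N_wall · 6.5 sin 73.6° = 16×9.81×3.25 cos 73.6° → N_wall = 23.098 N.
ΣF_x = 0: f_floor = N_wall = 23.098 N.

f ≈ 23.1 N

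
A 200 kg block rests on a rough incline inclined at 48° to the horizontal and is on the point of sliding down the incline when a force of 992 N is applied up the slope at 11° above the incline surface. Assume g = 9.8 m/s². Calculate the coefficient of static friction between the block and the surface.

μ ≈ 0.430

On the verge of sliding down the incline, friction is at its maximum μN and acts up the slope.
Perpendicular to incline: N = W cos 48° − P sin 11° = 1311 − 189.3 = 1122 N.
Along incline: P cos 11° + μN = W sin 48° → μ = (W sin 48° − P cos 11°) / N = 0.4302.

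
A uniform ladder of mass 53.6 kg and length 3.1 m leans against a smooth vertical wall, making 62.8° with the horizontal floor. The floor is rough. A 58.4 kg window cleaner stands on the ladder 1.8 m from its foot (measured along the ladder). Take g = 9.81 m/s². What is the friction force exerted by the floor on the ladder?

f ≈ 306 N

Torques about the foot: N_wall · 3.1 sin 62.8° = 53.6×9.81×1.55 cos 62.8° + 58.4×9.81×1.8 cos 62.8° → N_wall = 306.08 N.
ΣF_x = 0: f_floor = N_wall = 306.08 N.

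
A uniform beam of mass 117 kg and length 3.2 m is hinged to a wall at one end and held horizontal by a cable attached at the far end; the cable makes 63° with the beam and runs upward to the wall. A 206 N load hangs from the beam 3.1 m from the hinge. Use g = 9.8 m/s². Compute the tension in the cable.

Take torques about the hinge: T sin 63° · 3.2 = 117×9.8×1.6 + 206×3.1 = 2473.2 N·m.
So T = 2473.2 / (0.8910 × 3.2) = 867.4 N.

T ≈ 867 N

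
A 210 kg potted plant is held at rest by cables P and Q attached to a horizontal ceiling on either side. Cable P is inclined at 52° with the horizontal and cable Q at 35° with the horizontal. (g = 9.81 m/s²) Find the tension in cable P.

T_P ≈ 1690 N

Weight W = 210 × 9.81 = 2060 N acts straight down.
Horizontal: T_P cos 52° = T_Q cos 35°  →  T_Q = 0.7516 T_P.
Vertical: T_P sin 52° + T_Q sin 35° = 2060.
Substituting the horizontal relation into the vertical equation gives 1.219 T_P = 2060, so T_P = 1690 N.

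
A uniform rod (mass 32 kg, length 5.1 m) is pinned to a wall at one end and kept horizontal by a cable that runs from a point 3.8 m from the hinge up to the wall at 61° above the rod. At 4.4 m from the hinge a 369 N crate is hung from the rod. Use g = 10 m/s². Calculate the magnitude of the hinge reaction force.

|H| ≈ 359 N

Take torques about the hinge: T sin 61° · 3.8 = 32×10×2.55 + 369×4.4 = 2439.6 N·m.
So T = 2439.6 / (0.8746 × 3.8) = 734.03 N.
ΣF_x = 0: H_x = T cos 61° = 355.87 N.
ΣF_y = 0: H_y = (32×10 + 369) − T sin 61° = 689 − 642 = 47 N.
|H| = √(H_x² + H_y²) = √((355.87)² + (47)²) = 358.96 N.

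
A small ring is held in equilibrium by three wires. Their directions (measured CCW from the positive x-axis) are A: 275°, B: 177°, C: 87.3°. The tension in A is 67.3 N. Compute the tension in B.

Resolve: ΣF_x = 67.3 cos 275° + T_B cos 177° + T_C cos 87.3° = 0.
        ΣF_y = 67.3 sin 275° + T_B sin 177° + T_C sin 87.3° = 0.
The known terms sum to (5.866, -67.04) N, so -0.9986 T_B + 0.0471 T_C = -5.866 and 0.0523 T_B + 0.9989 T_C = 67.04.
Solving simultaneously: T_B = 9.017 N, T_C = 66.65 N.

T_B ≈ 9.02 N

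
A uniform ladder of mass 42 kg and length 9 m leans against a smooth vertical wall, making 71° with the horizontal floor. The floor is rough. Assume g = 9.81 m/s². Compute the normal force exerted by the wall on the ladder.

N_wall ≈ 70.9 N

Torques about the foot: N_wall · 9 sin 71° = 42×9.81×4.5 cos 71° → N_wall = 70.935 N.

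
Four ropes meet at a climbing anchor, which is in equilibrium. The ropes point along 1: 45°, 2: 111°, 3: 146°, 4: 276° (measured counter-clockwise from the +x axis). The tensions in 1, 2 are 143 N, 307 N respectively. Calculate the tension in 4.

T_4 ≈ 413 N

Resolve: ΣF_x = 143 cos 45° + 307 cos 111° + T_3 cos 146° + T_4 cos 276° = 0.
        ΣF_y = 143 sin 45° + 307 sin 111° + T_3 sin 146° + T_4 sin 276° = 0.
The known terms sum to (-8.903, 387.7) N, so -0.8290 T_3 + 0.1045 T_4 = 8.903 and 0.5592 T_3 − 0.9945 T_4 = -387.7.
Solving simultaneously: T_3 = 41.35 N, T_4 = 413.1 N.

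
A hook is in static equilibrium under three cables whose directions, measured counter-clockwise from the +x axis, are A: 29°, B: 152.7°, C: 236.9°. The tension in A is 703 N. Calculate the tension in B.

Resolve: ΣF_x = 703 cos 29° + T_B cos 152.7° + T_C cos 236.9° = 0.
        ΣF_y = 703 sin 29° + T_B sin 152.7° + T_C sin 236.9° = 0.
The known terms sum to (614.9, 340.8) N, so -0.8886 T_B − 0.5461 T_C = -614.9 and 0.4586 T_B − 0.8377 T_C = -340.8.
Solving simultaneously: T_B = 330.6 N, T_C = 587.9 N.

T_B ≈ 331 N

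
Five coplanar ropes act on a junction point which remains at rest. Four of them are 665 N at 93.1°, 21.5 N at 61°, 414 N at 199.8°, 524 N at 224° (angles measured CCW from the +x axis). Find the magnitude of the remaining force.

F ≈ 812 N

Sum the known components: ΣF_x = -792 N, ΣF_y = 178.6 N.
For equilibrium the remaining force must supply (−ΣF_x, −ΣF_y) = (792, -178.6) N.
Magnitude = √((792)² + (-178.6)²) = 811.9 N; direction = atan2(-178.6, 792) = 347.3°.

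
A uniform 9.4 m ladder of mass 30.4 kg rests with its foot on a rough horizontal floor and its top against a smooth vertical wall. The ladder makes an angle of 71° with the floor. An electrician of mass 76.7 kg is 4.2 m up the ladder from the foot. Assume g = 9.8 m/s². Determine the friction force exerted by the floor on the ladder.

Torques about the foot: N_wall · 9.4 sin 71° = 30.4×9.8×4.7 cos 71° + 76.7×9.8×4.2 cos 71° → N_wall = 166.93 N.
ΣF_x = 0: f_floor = N_wall = 166.93 N.

f ≈ 167 N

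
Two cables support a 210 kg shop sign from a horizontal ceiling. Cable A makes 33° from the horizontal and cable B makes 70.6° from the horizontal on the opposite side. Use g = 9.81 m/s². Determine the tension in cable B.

Weight W = 210 × 9.81 = 2060 N acts straight down.
Horizontal: T_A cos 33° = T_B cos 70.6°  →  T_A = 0.3961 T_B.
Vertical: T_A sin 33° + T_B sin 70.6° = 2060.
Substituting the horizontal relation into the vertical equation gives 1.159 T_B = 2060, so T_B = 1778 N.

T_B ≈ 1780 N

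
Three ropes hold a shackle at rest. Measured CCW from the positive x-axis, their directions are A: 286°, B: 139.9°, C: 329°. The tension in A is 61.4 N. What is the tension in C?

T_C ≈ 217 N

Resolve: ΣF_x = 61.4 cos 286° + T_B cos 139.9° + T_C cos 329° = 0.
        ΣF_y = 61.4 sin 286° + T_B sin 139.9° + T_C sin 329° = 0.
The known terms sum to (16.92, -59.02) N, so -0.7649 T_B + 0.8572 T_C = -16.92 and 0.6441 T_B − 0.5150 T_C = 59.02.
Solving simultaneously: T_B = 264.8 N, T_C = 216.5 N.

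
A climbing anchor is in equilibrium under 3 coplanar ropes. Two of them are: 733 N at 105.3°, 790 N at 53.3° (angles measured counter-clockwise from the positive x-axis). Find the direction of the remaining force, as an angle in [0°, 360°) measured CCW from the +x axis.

Sum the known components: ΣF_x = 278.7 N, ΣF_y = 1340 N.
For equilibrium the remaining force must supply (−ΣF_x, −ΣF_y) = (-278.7, -1340) N.
Magnitude = √((-278.7)² + (-1340)²) = 1369 N; direction = atan2(-1340, -278.7) = 258.3°.

θ ≈ 258°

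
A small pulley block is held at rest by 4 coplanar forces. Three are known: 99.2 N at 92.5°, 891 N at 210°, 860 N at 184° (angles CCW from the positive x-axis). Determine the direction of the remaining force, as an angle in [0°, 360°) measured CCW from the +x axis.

θ ≈ 14°

Sum the known components: ΣF_x = -1634 N, ΣF_y = -406.4 N.
For equilibrium the remaining force must supply (−ΣF_x, −ΣF_y) = (1634, 406.4) N.
Magnitude = √((1634)² + (406.4)²) = 1684 N; direction = atan2(406.4, 1634) = 14.0°.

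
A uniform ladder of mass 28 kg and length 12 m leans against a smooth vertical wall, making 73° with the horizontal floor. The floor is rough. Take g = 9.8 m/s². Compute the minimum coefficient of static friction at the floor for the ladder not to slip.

μ_min ≈ 0.153

ΣF_y = 0: N_floor = 28×9.8 = 274.4 N.
Torques about the foot: N_wall · 12 sin 73° = 28×9.8×6 cos 73° → N_wall = 41.946 N.
ΣF_x = 0: f_floor = N_wall = 41.946 N.
μ_min = f_floor / N_floor = 41.946 / 274.4 = 0.1529.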